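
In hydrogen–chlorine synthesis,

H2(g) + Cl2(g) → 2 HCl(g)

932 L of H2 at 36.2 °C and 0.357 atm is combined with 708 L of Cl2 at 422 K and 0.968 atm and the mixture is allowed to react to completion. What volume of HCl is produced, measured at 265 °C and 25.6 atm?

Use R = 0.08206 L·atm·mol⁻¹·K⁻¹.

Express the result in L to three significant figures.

45.2 L

n(H2) = PV/RT = (0.357 × 932) / (0.08206 × 309.35) = 13.11 mol
n(Cl2) = PV/RT = (0.968 × 708) / (0.08206 × 422) = 19.79 mol
For 13.11 mol H2, stoichiometry requires (1/1) × 13.11 = 13.11 mol Cl2; 19.79 mol is available, so H2 is limiting.
n(HCl) = (2/1) × 13.11 = 26.22 mol
V(HCl) = nRT/P = 26.22 × 0.08206 × 538.15 / 25.6 = 45.23 L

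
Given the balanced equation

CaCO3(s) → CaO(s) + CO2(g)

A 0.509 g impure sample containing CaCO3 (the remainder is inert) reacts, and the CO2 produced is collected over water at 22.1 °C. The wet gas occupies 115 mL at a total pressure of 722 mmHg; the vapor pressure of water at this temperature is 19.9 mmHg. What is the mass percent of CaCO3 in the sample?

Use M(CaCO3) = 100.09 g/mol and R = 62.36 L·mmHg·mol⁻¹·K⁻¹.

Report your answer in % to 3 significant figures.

P(CO2) = 722 − 19.9 = 702.1 mmHg
n(CO2) = PV/RT = (702.1 × 0.1150) / (62.36 × 295.25) = 0.004385 mol
n(CaCO3) = (1/1) × 0.004385 = 0.004385 mol
m(CaCO3) = 0.004385 × 100.09 = 0.4389 g
%CaCO3 = 0.4389 / 0.509 × 100 = 86.23%

86.2 %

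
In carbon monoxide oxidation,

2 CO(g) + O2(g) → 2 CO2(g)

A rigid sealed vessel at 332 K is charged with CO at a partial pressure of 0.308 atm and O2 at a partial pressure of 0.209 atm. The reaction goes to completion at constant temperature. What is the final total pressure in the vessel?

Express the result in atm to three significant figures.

Because the vessel is rigid and T is held at 332 K, work the stoichiometry in partial pressures (P_i = n_iRT/V).
P(O2) required for 0.308 atm of CO = (1/2) × 0.308 = 0.1540 atm; available 0.209 atm, so CO is limiting.
P(O2) remaining = 0.209 − (1/2) × 0.308 = 0.05500 atm
P(gaseous products) = (2)/2 × 0.308 = 0.3080 atm
P_total at 332 K = 0.05500 + 0.3080 = 0.3630 atm

0.363 atm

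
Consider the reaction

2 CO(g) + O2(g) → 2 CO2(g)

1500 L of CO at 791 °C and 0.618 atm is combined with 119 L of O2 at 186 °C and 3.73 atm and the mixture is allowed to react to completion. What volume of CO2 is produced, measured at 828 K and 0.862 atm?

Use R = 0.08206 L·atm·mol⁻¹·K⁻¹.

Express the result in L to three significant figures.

837 L

n(CO) = PV/RT = (0.618 × 1500) / (0.08206 × 1064.15) = 10.62 mol
n(O2) = PV/RT = (3.73 × 119) / (0.08206 × 459.15) = 11.78 mol
For 10.62 mol CO, stoichiometry requires (1/2) × 10.62 = 5.310 mol O2; 11.78 mol is available, so CO is limiting.
n(CO2) = (2/2) × 10.62 = 10.62 mol
V(CO2) = nRT/P = 10.62 × 0.08206 × 828 / 0.862 = 837.1 L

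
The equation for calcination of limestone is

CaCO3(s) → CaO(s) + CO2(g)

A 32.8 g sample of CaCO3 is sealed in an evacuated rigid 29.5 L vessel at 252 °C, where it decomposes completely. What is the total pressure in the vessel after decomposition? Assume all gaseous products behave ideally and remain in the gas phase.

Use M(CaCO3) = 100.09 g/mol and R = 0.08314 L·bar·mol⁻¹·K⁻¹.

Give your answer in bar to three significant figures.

n(CaCO3) = 32.8 / 100.09 = 0.3277 mol
n(gas produced) = (1/1) × 0.3277 = 0.3277 mol
P = nRT/V = 0.3277 × 0.08314 × 525.15 / 29.5 = 0.4850 bar

0.485 bar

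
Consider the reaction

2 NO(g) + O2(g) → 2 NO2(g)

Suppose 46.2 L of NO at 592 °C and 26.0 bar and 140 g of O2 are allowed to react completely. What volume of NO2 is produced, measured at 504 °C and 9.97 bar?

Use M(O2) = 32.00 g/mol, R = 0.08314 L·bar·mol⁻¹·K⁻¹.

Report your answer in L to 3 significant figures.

56.7 L

n(NO) = PV/RT = (26.0 × 46.2) / (0.08314 × 865.15) = 16.70 mol
n(O2) = 140 / 32.00 = 4.375 mol
For 16.70 mol NO, stoichiometry requires (1/2) × 16.70 = 8.350 mol O2; 4.375 mol is available, so O2 is limiting.
n(NO2) = (2/1) × 4.375 = 8.750 mol
V(NO2) = nRT/P = 8.750 × 0.08314 × 777.15 / 9.97 = 56.71 L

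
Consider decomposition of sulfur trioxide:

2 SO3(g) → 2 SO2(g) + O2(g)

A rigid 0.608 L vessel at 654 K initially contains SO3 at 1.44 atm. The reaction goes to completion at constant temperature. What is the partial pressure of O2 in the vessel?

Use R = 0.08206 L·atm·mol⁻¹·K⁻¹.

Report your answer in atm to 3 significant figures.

0.720 atm

n(SO3)₀ = PV/RT = (1.44 × 0.608) / (0.08206 × 654) = 0.01631 mol
n(O2) = (1/2) × 0.01631 = 0.008155 mol
P(O2) = nRT/V = 0.008155 × 0.08206 × 654 / 0.608 = 0.7198 atm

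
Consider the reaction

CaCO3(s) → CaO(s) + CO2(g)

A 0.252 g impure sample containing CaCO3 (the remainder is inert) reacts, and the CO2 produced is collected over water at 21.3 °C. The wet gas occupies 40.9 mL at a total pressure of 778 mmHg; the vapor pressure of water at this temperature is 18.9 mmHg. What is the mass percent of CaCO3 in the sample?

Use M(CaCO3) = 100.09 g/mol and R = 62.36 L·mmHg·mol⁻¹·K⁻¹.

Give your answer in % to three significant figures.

P(CO2) = 778 − 18.9 = 759.1 mmHg
n(CO2) = PV/RT = (759.1 × 0.04090) / (62.36 × 294.45) = 0.001691 mol
n(CaCO3) = (1/1) × 0.001691 = 0.001691 mol
m(CaCO3) = 0.001691 × 100.09 = 0.1693 g
%CaCO3 = 0.1693 / 0.252 × 100 = 67.18%

67.2 %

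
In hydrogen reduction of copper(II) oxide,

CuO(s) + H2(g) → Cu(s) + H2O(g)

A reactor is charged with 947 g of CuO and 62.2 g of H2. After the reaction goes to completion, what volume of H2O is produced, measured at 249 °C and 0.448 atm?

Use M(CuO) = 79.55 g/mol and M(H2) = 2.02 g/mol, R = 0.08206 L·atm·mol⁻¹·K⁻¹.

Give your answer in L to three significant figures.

n(CuO) = 947 / 79.55 = 11.90 mol
n(H2) = 62.2 / 2.02 = 30.79 mol
For 11.90 mol CuO, stoichiometry requires (1/1) × 11.90 = 11.90 mol H2; 30.79 mol is available, so CuO is limiting.
n(H2O) = (1/1) × 11.90 = 11.90 mol
V(H2O) = nRT/P = 11.90 × 0.08206 × 522.15 / 0.448 = 1138 L

1140 L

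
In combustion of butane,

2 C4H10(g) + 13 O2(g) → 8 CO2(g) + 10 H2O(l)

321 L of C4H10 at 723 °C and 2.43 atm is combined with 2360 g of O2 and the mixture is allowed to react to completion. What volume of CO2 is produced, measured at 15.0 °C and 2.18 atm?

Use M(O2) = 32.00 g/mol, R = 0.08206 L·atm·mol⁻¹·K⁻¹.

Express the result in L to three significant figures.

414 L

n(C4H10) = PV/RT = (2.43 × 321) / (0.08206 × 996.15) = 9.542 mol
n(O2) = 2360 / 32.00 = 73.75 mol
For 9.542 mol C4H10, stoichiometry requires (13/2) × 9.542 = 62.02 mol O2; 73.75 mol is available, so C4H10 is limiting.
n(CO2) = (8/2) × 9.542 = 38.17 mol
V(CO2) = nRT/P = 38.17 × 0.08206 × 288.15 / 2.18 = 414.0 L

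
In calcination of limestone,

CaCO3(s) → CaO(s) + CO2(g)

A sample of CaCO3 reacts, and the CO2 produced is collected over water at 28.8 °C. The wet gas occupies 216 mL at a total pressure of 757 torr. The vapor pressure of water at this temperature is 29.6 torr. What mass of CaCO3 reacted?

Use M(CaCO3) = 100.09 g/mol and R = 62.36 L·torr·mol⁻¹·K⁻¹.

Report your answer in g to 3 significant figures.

0.835 g

P(CO2) = 757 − 29.6 = 727.4 torr
n(CO2) = PV/RT = (727.4 × 0.2160) / (62.36 × 301.95) = 0.008344 mol
n(CaCO3) = (1/1) × 0.008344 = 0.008344 mol
m(CaCO3) = 0.008344 × 100.09 = 0.8352 g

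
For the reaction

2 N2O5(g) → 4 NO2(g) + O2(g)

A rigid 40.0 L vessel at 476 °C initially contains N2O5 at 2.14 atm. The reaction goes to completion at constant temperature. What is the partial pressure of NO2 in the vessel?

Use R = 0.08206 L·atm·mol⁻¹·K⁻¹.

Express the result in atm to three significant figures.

4.28 atm

n(N2O5)₀ = PV/RT = (2.14 × 40.0) / (0.08206 × 749.15) = 1.392 mol
n(NO2) = (4/2) × 1.392 = 2.784 mol
P(NO2) = nRT/V = 2.784 × 0.08206 × 749.15 / 40.0 = 4.279 atm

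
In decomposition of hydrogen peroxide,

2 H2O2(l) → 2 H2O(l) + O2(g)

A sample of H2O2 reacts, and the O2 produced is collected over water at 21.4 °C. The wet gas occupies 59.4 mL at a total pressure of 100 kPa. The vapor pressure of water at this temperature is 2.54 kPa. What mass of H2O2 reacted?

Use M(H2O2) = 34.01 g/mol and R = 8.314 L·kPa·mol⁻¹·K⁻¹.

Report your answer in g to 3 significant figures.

0.161 g

P(O2) = 100 − 2.54 = 97.46 kPa
n(O2) = PV/RT = (97.46 × 0.05940) / (8.314 × 294.55) = 0.002364 mol
n(H2O2) = (2/1) × 0.002364 = 0.004728 mol
m(H2O2) = 0.004728 × 34.01 = 0.1608 g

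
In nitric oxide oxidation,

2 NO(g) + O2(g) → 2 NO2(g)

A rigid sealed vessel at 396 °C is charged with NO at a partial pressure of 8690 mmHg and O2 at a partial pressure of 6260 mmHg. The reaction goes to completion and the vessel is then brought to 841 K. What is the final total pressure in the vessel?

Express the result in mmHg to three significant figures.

At constant V, partial pressures at 396 °C are proportional to moles, so apply stoichiometry directly to pressures.
P(O2) required for 8690 mmHg of NO = (1/2) × 8690 = 4345 mmHg; available 6260 mmHg, so NO is limiting.
P(O2) remaining = 6260 − (1/2) × 8690 = 1915 mmHg
P(gaseous products) = (2)/2 × 8690 = 8690 mmHg
P_total at 396 °C = 1915 + 8690 = 10600 mmHg
Scaling to 841 K: P = 10600 × 841/669.15 = 13320 mmHg

13300 mmHg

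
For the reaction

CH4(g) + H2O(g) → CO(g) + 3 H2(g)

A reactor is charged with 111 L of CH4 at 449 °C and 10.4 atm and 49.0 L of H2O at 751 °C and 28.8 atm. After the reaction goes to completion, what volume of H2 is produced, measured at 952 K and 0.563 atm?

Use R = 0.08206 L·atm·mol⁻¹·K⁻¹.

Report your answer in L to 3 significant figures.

n(CH4) = PV/RT = (10.4 × 111) / (0.08206 × 722.15) = 19.48 mol
n(H2O) = PV/RT = (28.8 × 49.0) / (0.08206 × 1024.15) = 16.79 mol
For 19.48 mol CH4, stoichiometry requires (1/1) × 19.48 = 19.48 mol H2O; 16.79 mol is available, so H2O is limiting.
n(H2) = (3/1) × 16.79 = 50.37 mol
V(H2) = nRT/P = 50.37 × 0.08206 × 952 / 0.563 = 6989 L

6990 L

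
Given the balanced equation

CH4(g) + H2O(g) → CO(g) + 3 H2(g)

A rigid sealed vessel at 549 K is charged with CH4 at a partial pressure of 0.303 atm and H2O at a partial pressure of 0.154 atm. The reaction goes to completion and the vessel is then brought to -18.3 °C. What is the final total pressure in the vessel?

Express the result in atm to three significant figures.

0.355 atm

At constant V, partial pressures at 549 K are proportional to moles, so apply stoichiometry directly to pressures.
P(H2O) required for 0.303 atm of CH4 = (1/1) × 0.303 = 0.3030 atm; available 0.154 atm, so H2O is limiting.
P(CH4) remaining = 0.303 − (1/1) × 0.154 = 0.1490 atm
P(gaseous products) = (1+3)/1 × 0.154 = 0.6160 atm
P_total at 549 K = 0.1490 + 0.6160 = 0.7650 atm
Scaling to -18.3 °C: P = 0.7650 × 254.85/549 = 0.3551 atm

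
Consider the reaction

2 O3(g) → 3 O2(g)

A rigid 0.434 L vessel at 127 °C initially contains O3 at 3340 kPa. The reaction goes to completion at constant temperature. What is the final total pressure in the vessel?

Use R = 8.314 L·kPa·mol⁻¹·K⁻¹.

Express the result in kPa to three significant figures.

5010 kPa

Rigid vessel, constant T ⇒ P scales with total gas moles (2 → 3).
P_final = (3/2) × 3340 = 5010 kPa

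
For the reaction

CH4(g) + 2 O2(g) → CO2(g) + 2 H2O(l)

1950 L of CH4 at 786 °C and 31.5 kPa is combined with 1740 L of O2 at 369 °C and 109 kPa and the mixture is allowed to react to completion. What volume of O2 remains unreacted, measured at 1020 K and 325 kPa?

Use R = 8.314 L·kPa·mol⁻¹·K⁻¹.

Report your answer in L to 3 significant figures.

563 L

n(CH4) = PV/RT = (31.5 × 1950) / (8.314 × 1059.15) = 6.976 mol
n(O2) = PV/RT = (109 × 1740) / (8.314 × 642.15) = 35.52 mol
For 6.976 mol CH4, stoichiometry requires (2/1) × 6.976 = 13.95 mol O2; 35.52 mol is available, so CH4 is limiting.
n(O2) consumed = (2/1) × 6.976 = 13.95 mol; remaining = 35.52 − 13.95 = 21.57 mol
V(O2) = nRT/P = 21.57 × 8.314 × 1020 / 325 = 562.8 L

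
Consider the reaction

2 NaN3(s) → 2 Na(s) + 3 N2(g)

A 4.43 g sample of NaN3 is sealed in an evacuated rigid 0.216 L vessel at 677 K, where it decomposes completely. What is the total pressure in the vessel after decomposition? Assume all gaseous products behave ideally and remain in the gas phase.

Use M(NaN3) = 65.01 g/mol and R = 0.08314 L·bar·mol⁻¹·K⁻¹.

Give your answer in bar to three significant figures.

26.6 bar

n(NaN3) = 4.43 / 65.01 = 0.06814 mol
n(gas produced) = (3/2) × 0.06814 = 0.1022 mol
P = nRT/V = 0.1022 × 0.08314 × 677 / 0.216 = 26.63 bar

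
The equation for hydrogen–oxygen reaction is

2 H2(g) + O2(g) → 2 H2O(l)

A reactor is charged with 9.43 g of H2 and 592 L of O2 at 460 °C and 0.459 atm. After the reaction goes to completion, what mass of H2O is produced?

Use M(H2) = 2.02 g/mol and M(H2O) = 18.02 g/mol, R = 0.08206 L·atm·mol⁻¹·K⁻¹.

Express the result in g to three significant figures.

84.1 g

n(H2) = 9.43 / 2.02 = 4.668 mol
n(O2) = PV/RT = (0.459 × 592) / (0.08206 × 733.15) = 4.517 mol
For 4.668 mol H2, stoichiometry requires (1/2) × 4.668 = 2.334 mol O2; 4.517 mol is available, so H2 is limiting.
n(H2O) = (2/2) × 4.668 = 4.668 mol
m(H2O) = 4.668 × 18.02 = 84.12 g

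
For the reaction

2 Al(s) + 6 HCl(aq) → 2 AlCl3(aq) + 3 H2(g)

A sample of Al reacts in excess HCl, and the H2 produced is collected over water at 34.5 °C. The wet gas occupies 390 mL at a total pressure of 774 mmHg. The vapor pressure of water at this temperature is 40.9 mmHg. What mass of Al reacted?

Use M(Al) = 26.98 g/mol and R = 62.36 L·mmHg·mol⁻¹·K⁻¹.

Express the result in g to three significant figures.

P(H2) = 774 − 40.9 = 733.1 mmHg
n(H2) = PV/RT = (733.1 × 0.3900) / (62.36 × 307.65) = 0.01490 mol
n(Al) = (2/3) × 0.01490 = 0.009933 mol
m(Al) = 0.009933 × 26.98 = 0.2680 g

0.268 g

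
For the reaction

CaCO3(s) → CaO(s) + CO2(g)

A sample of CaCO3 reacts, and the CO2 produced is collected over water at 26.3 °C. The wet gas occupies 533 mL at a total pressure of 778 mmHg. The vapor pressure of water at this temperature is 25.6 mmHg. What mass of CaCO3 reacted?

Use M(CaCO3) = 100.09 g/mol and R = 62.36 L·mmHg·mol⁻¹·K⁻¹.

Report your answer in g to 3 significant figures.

2.15 g

P(CO2) = 778 − 25.6 = 752.4 mmHg
n(CO2) = PV/RT = (752.4 × 0.5330) / (62.36 × 299.45) = 0.02148 mol
n(CaCO3) = (1/1) × 0.02148 = 0.02148 mol
m(CaCO3) = 0.02148 × 100.09 = 2.150 g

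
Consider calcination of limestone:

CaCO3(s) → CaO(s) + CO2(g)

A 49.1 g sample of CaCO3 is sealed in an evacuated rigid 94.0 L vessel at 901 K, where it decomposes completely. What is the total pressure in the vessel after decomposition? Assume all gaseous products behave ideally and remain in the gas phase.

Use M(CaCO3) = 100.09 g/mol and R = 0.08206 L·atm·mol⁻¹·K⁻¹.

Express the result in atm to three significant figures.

n(CaCO3) = 49.1 / 100.09 = 0.4906 mol
n(gas produced) = (1/1) × 0.4906 = 0.4906 mol
P = nRT/V = 0.4906 × 0.08206 × 901 / 94.0 = 0.3859 atm

0.386 atm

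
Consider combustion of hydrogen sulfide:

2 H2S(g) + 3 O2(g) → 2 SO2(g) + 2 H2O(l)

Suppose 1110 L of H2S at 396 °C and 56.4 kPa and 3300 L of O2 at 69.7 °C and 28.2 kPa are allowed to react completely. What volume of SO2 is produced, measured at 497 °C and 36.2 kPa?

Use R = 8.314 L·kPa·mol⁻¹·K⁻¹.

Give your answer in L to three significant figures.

n(H2S) = PV/RT = (56.4 × 1110) / (8.314 × 669.15) = 11.25 mol
n(O2) = PV/RT = (28.2 × 3300) / (8.314 × 342.85) = 32.65 mol
For 11.25 mol H2S, stoichiometry requires (3/2) × 11.25 = 16.88 mol O2; 32.65 mol is available, so H2S is limiting.
n(SO2) = (2/2) × 11.25 = 11.25 mol
V(SO2) = nRT/P = 11.25 × 8.314 × 770.15 / 36.2 = 1990 L

1990 L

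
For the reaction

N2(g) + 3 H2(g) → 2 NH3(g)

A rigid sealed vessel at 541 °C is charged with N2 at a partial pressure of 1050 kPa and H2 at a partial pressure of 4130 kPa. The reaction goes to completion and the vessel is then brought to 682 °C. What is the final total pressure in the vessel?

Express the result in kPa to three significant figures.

3610 kPa

At constant V, partial pressures at 541 °C are proportional to moles, so apply stoichiometry directly to pressures.
P(H2) required for 1050 kPa of N2 = (3/1) × 1050 = 3150 kPa; available 4130 kPa, so N2 is limiting.
P(H2) remaining = 4130 − (3/1) × 1050 = 980.0 kPa
P(gaseous products) = (2)/1 × 1050 = 2100 kPa
P_total at 541 °C = 980.0 + 2100 = 3080 kPa
Scaling to 682 °C: P = 3080 × 955.15/814.15 = 3613 kPa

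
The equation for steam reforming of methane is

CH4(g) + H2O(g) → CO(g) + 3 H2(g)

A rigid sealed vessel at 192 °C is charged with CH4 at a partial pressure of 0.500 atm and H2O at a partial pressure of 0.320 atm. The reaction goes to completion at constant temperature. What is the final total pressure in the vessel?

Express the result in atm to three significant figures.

1.46 atm

Because the vessel is rigid and T is held at 192 °C, work the stoichiometry in partial pressures (P_i = n_iRT/V).
P(H2O) required for 0.500 atm of CH4 = (1/1) × 0.500 = 0.5000 atm; available 0.320 atm, so H2O is limiting.
P(CH4) remaining = 0.500 − (1/1) × 0.320 = 0.1800 atm
P(gaseous products) = (1+3)/1 × 0.320 = 1.280 atm
P_total at 192 °C = 0.1800 + 1.280 = 1.460 atm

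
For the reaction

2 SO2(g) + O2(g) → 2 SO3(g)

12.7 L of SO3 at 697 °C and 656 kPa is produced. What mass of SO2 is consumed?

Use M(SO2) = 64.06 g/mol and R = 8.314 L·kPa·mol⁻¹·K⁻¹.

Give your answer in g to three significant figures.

n(SO3) = PV/RT = (656 × 12.7) / (8.314 × 970.15) = 1.033 mol
n(SO2) = (2/2) × 1.033 = 1.033 mol
m(SO2) = 1.033 × 64.06 = 66.17 g

66.2 g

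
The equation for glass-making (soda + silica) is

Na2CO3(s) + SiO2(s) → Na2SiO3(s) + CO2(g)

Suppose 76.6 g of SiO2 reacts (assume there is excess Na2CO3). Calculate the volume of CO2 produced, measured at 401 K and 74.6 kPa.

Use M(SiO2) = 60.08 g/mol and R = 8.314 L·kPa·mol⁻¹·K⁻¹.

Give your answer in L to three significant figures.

n(SiO2) = 76.60 / 60.08 = 1.275 mol
n(CO2) = (1/1) × 1.275 = 1.275 mol
V = nRT/P = 1.275 × 8.314 × 401 / 74.6 = 56.98 L

57.0 L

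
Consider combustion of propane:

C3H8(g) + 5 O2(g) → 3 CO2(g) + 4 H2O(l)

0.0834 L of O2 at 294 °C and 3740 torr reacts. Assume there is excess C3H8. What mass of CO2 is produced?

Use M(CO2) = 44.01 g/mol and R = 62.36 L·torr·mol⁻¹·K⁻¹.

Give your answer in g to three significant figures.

n(O2) = PV/RT = (3740 × 0.0834) / (62.36 × 567.15) = 0.008819 mol
n(CO2) = (3/5) × 0.008819 = 0.005291 mol
m(CO2) = 0.005291 × 44.01 = 0.2329 g

0.233 g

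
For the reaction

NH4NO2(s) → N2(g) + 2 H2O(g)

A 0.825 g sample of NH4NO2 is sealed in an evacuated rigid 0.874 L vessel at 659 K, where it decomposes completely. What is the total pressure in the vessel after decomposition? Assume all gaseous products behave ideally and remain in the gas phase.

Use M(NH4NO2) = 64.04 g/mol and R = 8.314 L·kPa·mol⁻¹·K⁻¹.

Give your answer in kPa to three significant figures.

n(NH4NO2) = 0.825 / 64.04 = 0.01288 mol
n(gas produced) = (3/1) × 0.01288 = 0.03864 mol
P = nRT/V = 0.03864 × 8.314 × 659 / 0.874 = 242.2 kPa

242 kPa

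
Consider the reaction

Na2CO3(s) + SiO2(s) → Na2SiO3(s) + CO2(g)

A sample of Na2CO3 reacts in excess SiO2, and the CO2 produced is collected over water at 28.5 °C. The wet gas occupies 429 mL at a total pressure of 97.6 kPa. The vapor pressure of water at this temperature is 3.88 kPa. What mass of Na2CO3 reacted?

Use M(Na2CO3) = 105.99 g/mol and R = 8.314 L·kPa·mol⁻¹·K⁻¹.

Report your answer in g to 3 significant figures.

P(CO2) = 97.6 − 3.88 = 93.72 kPa
n(CO2) = PV/RT = (93.72 × 0.4290) / (8.314 × 301.65) = 0.01603 mol
n(Na2CO3) = (1/1) × 0.01603 = 0.01603 mol
m(Na2CO3) = 0.01603 × 105.99 = 1.699 g

1.70 g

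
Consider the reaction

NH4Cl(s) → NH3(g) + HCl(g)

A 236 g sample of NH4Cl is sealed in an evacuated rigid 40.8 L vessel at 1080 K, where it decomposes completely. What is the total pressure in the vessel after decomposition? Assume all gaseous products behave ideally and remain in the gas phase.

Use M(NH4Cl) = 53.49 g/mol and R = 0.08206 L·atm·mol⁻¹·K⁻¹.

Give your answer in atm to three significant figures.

n(NH4Cl) = 236 / 53.49 = 4.412 mol
n(gas produced) = (2/1) × 4.412 = 8.824 mol
P = nRT/V = 8.824 × 0.08206 × 1080 / 40.8 = 19.17 atm

19.2 atm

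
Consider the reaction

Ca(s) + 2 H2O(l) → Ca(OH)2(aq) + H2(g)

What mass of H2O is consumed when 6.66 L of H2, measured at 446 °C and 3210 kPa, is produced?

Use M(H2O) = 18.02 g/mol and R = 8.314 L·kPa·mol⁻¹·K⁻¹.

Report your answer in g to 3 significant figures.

129 g

n(H2) = PV/RT = (3210 × 6.66) / (8.314 × 719.15) = 3.576 mol
n(H2O) = (2/1) × 3.576 = 7.152 mol
m(H2O) = 7.152 × 18.02 = 128.9 g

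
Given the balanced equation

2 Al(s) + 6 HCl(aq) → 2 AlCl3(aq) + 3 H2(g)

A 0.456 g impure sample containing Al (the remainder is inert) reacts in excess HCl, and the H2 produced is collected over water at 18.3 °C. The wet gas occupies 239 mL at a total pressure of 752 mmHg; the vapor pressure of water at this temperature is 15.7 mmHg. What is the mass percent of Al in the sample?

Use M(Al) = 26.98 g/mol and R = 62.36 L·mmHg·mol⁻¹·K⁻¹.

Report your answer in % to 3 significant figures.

38.2 %

P(H2) = 752 − 15.7 = 736.3 mmHg
n(H2) = PV/RT = (736.3 × 0.2390) / (62.36 × 291.45) = 0.009682 mol
n(Al) = (2/3) × 0.009682 = 0.006455 mol
m(Al) = 0.006455 × 26.98 = 0.1742 g
%Al = 0.1742 / 0.456 × 100 = 38.20%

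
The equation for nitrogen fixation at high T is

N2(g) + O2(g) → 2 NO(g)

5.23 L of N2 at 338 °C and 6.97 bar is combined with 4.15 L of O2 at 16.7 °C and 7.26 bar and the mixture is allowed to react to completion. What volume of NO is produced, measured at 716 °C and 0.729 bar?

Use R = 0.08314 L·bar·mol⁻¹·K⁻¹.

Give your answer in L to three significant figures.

n(N2) = PV/RT = (6.97 × 5.23) / (0.08314 × 611.15) = 0.7174 mol
n(O2) = PV/RT = (7.26 × 4.15) / (0.08314 × 289.85) = 1.250 mol
For 0.7174 mol N2, stoichiometry requires (1/1) × 0.7174 = 0.7174 mol O2; 1.250 mol is available, so N2 is limiting.
n(NO) = (2/1) × 0.7174 = 1.435 mol
V(NO) = nRT/P = 1.435 × 0.08314 × 989.15 / 0.729 = 161.9 L

162 L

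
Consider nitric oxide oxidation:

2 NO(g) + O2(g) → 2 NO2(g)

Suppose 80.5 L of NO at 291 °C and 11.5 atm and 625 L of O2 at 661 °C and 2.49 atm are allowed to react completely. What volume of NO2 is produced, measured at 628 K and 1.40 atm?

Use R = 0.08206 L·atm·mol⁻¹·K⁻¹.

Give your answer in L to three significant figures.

736 L

n(NO) = PV/RT = (11.5 × 80.5) / (0.08206 × 564.15) = 20.00 mol
n(O2) = PV/RT = (2.49 × 625) / (0.08206 × 934.15) = 20.30 mol
For 20.00 mol NO, stoichiometry requires (1/2) × 20.00 = 10.00 mol O2; 20.30 mol is available, so NO is limiting.
n(NO2) = (2/2) × 20.00 = 20.00 mol
V(NO2) = nRT/P = 20.00 × 0.08206 × 628 / 1.40 = 736.2 L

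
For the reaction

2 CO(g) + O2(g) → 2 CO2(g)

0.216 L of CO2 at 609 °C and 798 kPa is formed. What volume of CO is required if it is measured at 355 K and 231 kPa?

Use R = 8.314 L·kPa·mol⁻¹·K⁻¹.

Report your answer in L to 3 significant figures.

0.300 L

n(CO2) = PV/RT = (798 × 0.216) / (8.314 × 882.15) = 0.02350 mol
n(CO) = (2/2) × 0.02350 = 0.02350 mol
V = nRT/P = 0.02350 × 8.314 × 355 / 231 = 0.3003 L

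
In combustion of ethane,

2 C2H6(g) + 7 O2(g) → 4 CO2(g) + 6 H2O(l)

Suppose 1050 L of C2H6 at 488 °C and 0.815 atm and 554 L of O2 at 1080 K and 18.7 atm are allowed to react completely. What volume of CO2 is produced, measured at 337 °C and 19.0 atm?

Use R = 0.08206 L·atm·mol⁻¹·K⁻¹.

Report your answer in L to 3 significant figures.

n(C2H6) = PV/RT = (0.815 × 1050) / (0.08206 × 761.15) = 13.70 mol
n(O2) = PV/RT = (18.7 × 554) / (0.08206 × 1080) = 116.9 mol
For 13.70 mol C2H6, stoichiometry requires (7/2) × 13.70 = 47.95 mol O2; 116.9 mol is available, so C2H6 is limiting.
n(CO2) = (4/2) × 13.70 = 27.40 mol
V(CO2) = nRT/P = 27.40 × 0.08206 × 610.15 / 19.0 = 72.20 L

72.2 L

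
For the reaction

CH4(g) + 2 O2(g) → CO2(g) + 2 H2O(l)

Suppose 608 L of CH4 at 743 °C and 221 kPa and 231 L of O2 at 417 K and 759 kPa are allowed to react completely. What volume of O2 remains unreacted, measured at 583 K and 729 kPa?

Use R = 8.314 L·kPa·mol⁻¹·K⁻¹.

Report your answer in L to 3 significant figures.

n(CH4) = PV/RT = (221 × 608) / (8.314 × 1016.15) = 15.90 mol
n(O2) = PV/RT = (759 × 231) / (8.314 × 417) = 50.57 mol
For 15.90 mol CH4, stoichiometry requires (2/1) × 15.90 = 31.80 mol O2; 50.57 mol is available, so CH4 is limiting.
n(O2) consumed = (2/1) × 15.90 = 31.80 mol; remaining = 50.57 − 31.80 = 18.77 mol
V(O2) = nRT/P = 18.77 × 8.314 × 583 / 729 = 124.8 L

125 L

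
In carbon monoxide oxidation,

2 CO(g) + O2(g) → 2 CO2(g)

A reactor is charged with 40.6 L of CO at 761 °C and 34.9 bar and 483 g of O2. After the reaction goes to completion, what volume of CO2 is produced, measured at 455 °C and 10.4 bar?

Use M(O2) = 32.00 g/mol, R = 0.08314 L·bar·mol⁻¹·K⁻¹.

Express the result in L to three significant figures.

95.9 L

n(CO) = PV/RT = (34.9 × 40.6) / (0.08314 × 1034.15) = 16.48 mol
n(O2) = 483 / 32.00 = 15.09 mol
For 16.48 mol CO, stoichiometry requires (1/2) × 16.48 = 8.240 mol O2; 15.09 mol is available, so CO is limiting.
n(CO2) = (2/2) × 16.48 = 16.48 mol
V(CO2) = nRT/P = 16.48 × 0.08314 × 728.15 / 10.4 = 95.93 L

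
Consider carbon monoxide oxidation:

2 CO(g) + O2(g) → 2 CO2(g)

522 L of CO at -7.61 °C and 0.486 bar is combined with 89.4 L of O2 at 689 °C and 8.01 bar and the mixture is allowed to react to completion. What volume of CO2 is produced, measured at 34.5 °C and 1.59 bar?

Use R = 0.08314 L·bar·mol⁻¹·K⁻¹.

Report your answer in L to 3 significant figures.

n(CO) = PV/RT = (0.486 × 522) / (0.08314 × 265.54) = 11.49 mol
n(O2) = PV/RT = (8.01 × 89.4) / (0.08314 × 962.15) = 8.952 mol
For 11.49 mol CO, stoichiometry requires (1/2) × 11.49 = 5.745 mol O2; 8.952 mol is available, so CO is limiting.
n(CO2) = (2/2) × 11.49 = 11.49 mol
V(CO2) = nRT/P = 11.49 × 0.08314 × 307.65 / 1.59 = 184.8 L

185 L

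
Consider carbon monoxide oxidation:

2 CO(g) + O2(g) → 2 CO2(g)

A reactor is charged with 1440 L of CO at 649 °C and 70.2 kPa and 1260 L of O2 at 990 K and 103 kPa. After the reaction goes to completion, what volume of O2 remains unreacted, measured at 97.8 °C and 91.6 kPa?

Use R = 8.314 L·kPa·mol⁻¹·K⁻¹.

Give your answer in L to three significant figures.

n(CO) = PV/RT = (70.2 × 1440) / (8.314 × 922.15) = 13.19 mol
n(O2) = PV/RT = (103 × 1260) / (8.314 × 990) = 15.77 mol
For 13.19 mol CO, stoichiometry requires (1/2) × 13.19 = 6.595 mol O2; 15.77 mol is available, so CO is limiting.
n(O2) consumed = (1/2) × 13.19 = 6.595 mol; remaining = 15.77 − 6.595 = 9.175 mol
V(O2) = nRT/P = 9.175 × 8.314 × 370.95 / 91.6 = 308.9 L

309 L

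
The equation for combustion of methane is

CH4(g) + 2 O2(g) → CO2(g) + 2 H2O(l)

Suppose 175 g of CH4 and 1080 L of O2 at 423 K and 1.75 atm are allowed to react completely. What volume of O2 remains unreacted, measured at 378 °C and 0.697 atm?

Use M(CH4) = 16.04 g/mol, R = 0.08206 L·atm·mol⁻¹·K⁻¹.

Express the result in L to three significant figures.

n(CH4) = 175 / 16.04 = 10.91 mol
n(O2) = PV/RT = (1.75 × 1080) / (0.08206 × 423) = 54.45 mol
For 10.91 mol CH4, stoichiometry requires (2/1) × 10.91 = 21.82 mol O2; 54.45 mol is available, so CH4 is limiting.
n(O2) consumed = (2/1) × 10.91 = 21.82 mol; remaining = 54.45 − 21.82 = 32.63 mol
V(O2) = nRT/P = 32.63 × 0.08206 × 651.15 / 0.697 = 2501 L

2500 L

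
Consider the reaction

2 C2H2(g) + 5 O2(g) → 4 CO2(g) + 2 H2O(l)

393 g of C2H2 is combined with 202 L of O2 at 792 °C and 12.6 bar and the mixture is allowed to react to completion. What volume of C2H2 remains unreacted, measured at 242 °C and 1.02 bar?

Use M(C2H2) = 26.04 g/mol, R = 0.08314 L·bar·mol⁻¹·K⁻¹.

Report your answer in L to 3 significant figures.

151 L

n(C2H2) = 393 / 26.04 = 15.09 mol
n(O2) = PV/RT = (12.6 × 202) / (0.08314 × 1065.15) = 28.74 mol
For 15.09 mol C2H2, stoichiometry requires (5/2) × 15.09 = 37.73 mol O2; 28.74 mol is available, so O2 is limiting.
n(C2H2) consumed = (2/5) × 28.74 = 11.50 mol; remaining = 15.09 − 11.50 = 3.590 mol
V(C2H2) = nRT/P = 3.590 × 0.08314 × 515.15 / 1.02 = 150.7 L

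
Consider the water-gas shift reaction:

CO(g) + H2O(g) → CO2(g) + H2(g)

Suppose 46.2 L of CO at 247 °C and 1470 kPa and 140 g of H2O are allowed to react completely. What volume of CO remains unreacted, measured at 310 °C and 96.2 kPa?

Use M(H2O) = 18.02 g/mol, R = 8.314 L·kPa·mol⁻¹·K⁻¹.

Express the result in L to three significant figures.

400 L

n(CO) = PV/RT = (1470 × 46.2) / (8.314 × 520.15) = 15.70 mol
n(H2O) = 140 / 18.02 = 7.769 mol
For 15.70 mol CO, stoichiometry requires (1/1) × 15.70 = 15.70 mol H2O; 7.769 mol is available, so H2O is limiting.
n(CO) consumed = (1/1) × 7.769 = 7.769 mol; remaining = 15.70 − 7.769 = 7.931 mol
V(CO) = nRT/P = 7.931 × 8.314 × 583.15 / 96.2 = 399.7 L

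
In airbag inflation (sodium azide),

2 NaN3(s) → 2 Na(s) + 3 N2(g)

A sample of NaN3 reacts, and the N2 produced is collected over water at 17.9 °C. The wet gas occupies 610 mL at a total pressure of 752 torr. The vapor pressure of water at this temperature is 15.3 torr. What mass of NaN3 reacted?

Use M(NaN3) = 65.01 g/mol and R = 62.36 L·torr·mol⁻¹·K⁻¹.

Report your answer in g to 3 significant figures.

1.07 g

P(N2) = 752 − 15.3 = 736.7 torr
n(N2) = PV/RT = (736.7 × 0.6100) / (62.36 × 291.05) = 0.02476 mol
n(NaN3) = (2/3) × 0.02476 = 0.01651 mol
m(NaN3) = 0.01651 × 65.01 = 1.073 g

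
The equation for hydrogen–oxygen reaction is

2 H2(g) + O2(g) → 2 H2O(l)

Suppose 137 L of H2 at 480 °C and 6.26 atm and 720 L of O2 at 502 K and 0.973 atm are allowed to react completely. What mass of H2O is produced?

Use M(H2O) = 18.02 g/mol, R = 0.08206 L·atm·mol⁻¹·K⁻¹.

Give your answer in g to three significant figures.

250 g

n(H2) = PV/RT = (6.26 × 137) / (0.08206 × 753.15) = 13.88 mol
n(O2) = PV/RT = (0.973 × 720) / (0.08206 × 502) = 17.01 mol
For 13.88 mol H2, stoichiometry requires (1/2) × 13.88 = 6.940 mol O2; 17.01 mol is available, so H2 is limiting.
n(H2O) = (2/2) × 13.88 = 13.88 mol
m(H2O) = 13.88 × 18.02 = 250.1 g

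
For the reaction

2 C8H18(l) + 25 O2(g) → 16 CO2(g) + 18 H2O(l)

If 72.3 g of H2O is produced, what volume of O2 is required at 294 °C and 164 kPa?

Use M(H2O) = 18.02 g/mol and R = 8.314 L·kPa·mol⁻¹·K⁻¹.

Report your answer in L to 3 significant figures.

160 L

n(H2O) = 72.30 / 18.02 = 4.012 mol
n(O2) = (25/18) × 4.012 = 5.572 mol
V = nRT/P = 5.572 × 8.314 × 567.15 / 164 = 160.2 L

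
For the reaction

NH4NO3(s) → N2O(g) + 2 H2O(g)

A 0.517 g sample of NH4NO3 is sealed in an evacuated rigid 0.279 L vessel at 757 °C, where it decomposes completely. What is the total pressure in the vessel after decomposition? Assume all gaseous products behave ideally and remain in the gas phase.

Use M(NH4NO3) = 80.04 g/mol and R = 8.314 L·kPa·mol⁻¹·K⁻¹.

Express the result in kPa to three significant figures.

n(NH4NO3) = 0.517 / 80.04 = 0.006459 mol
n(gas produced) = (3/1) × 0.006459 = 0.01938 mol
P = nRT/V = 0.01938 × 8.314 × 1030.15 / 0.279 = 594.9 kPa

595 kPa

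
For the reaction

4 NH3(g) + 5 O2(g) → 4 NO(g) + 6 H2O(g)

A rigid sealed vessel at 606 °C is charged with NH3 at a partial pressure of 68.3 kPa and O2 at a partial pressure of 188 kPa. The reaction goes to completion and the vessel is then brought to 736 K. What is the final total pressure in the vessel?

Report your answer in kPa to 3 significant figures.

229 kPa

At constant V, partial pressures at 606 °C are proportional to moles, so apply stoichiometry directly to pressures.
P(O2) required for 68.3 kPa of NH3 = (5/4) × 68.3 = 85.38 kPa; available 188 kPa, so NH3 is limiting.
P(O2) remaining = 188 − (5/4) × 68.3 = 102.6 kPa
P(gaseous products) = (4+6)/4 × 68.3 = 170.8 kPa
P_total at 606 °C = 102.6 + 170.8 = 273.4 kPa
Scaling to 736 K: P = 273.4 × 736/879.15 = 228.9 kPa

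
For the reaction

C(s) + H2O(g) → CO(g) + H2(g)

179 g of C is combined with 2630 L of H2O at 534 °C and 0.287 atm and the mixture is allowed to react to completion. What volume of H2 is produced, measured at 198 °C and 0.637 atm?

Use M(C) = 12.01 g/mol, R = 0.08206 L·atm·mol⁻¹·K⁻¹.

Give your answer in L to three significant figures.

n(C) = 179 / 12.01 = 14.90 mol
n(H2O) = PV/RT = (0.287 × 2630) / (0.08206 × 807.15) = 11.40 mol
For 14.90 mol C, stoichiometry requires (1/1) × 14.90 = 14.90 mol H2O; 11.40 mol is available, so H2O is limiting.
n(H2) = (1/1) × 11.40 = 11.40 mol
V(H2) = nRT/P = 11.40 × 0.08206 × 471.15 / 0.637 = 691.9 L

692 L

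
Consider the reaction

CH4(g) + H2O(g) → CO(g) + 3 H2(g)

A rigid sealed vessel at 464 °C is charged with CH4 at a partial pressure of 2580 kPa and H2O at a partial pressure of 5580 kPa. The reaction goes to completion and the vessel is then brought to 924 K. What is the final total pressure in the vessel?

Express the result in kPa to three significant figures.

Because the vessel is rigid and T is held at 464 °C, work the stoichiometry in partial pressures (P_i = n_iRT/V).
P(H2O) required for 2580 kPa of CH4 = (1/1) × 2580 = 2580 kPa; available 5580 kPa, so CH4 is limiting.
P(H2O) remaining = 5580 − (1/1) × 2580 = 3000 kPa
P(gaseous products) = (1+3)/1 × 2580 = 10320 kPa
P_total at 464 °C = 3000 + 10320 = 13320 kPa
Scaling to 924 K: P = 13320 × 924/737.15 = 16700 kPa

16700 kPa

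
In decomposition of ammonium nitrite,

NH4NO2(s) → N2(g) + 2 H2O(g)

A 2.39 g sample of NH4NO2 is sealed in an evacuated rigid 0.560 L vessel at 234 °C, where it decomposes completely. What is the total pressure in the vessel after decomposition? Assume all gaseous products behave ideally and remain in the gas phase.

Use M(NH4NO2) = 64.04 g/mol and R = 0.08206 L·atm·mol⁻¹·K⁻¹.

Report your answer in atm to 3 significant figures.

8.32 atm

n(NH4NO2) = 2.39 / 64.04 = 0.03732 mol
n(gas produced) = (3/1) × 0.03732 = 0.1120 mol
P = nRT/V = 0.1120 × 0.08206 × 507.15 / 0.560 = 8.323 atm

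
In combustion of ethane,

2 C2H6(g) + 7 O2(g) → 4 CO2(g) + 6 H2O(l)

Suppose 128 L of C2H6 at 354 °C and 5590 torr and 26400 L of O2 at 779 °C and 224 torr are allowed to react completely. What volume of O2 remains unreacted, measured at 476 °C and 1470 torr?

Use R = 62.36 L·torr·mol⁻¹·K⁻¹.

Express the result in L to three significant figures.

n(C2H6) = PV/RT = (5590 × 128) / (62.36 × 627.15) = 18.30 mol
n(O2) = PV/RT = (224 × 26400) / (62.36 × 1052.15) = 90.13 mol
For 18.30 mol C2H6, stoichiometry requires (7/2) × 18.30 = 64.05 mol O2; 90.13 mol is available, so C2H6 is limiting.
n(O2) consumed = (7/2) × 18.30 = 64.05 mol; remaining = 90.13 − 64.05 = 26.08 mol
V(O2) = nRT/P = 26.08 × 62.36 × 749.15 / 1470 = 828.8 L

829 L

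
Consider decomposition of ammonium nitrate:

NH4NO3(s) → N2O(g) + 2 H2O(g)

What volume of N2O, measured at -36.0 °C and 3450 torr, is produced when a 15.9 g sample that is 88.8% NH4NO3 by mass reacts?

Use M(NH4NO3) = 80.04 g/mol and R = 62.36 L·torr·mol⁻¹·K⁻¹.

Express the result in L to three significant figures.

0.756 L

mass of NH4NO3 = 15.9 × 88.8/100 = 14.12 g
n(NH4NO3) = 14.12 / 80.04 = 0.1764 mol
n(N2O) = (1/1) × 0.1764 = 0.1764 mol
V = nRT/P = 0.1764 × 62.36 × 237.15 / 3450 = 0.7562 L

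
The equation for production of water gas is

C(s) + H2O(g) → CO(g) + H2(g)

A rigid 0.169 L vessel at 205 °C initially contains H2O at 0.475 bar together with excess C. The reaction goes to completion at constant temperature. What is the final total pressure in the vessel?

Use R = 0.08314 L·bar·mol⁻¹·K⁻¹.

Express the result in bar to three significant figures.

0.950 bar

Since T and V are fixed, P_final/P_initial = n_final/n_initial = 2/1.
P_final = (2/1) × 0.475 = 0.9500 bar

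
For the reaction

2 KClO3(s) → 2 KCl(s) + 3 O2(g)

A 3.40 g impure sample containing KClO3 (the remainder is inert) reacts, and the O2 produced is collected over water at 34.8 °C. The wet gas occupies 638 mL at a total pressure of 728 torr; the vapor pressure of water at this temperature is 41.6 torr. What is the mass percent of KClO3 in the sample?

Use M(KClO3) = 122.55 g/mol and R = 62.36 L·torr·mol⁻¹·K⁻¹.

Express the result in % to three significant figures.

54.8 %

P(O2) = 728 − 41.6 = 686.4 torr
n(O2) = PV/RT = (686.4 × 0.6380) / (62.36 × 307.95) = 0.02280 mol
n(KClO3) = (2/3) × 0.02280 = 0.01520 mol
m(KClO3) = 0.01520 × 122.55 = 1.863 g
%KClO3 = 1.863 / 3.40 × 100 = 54.79%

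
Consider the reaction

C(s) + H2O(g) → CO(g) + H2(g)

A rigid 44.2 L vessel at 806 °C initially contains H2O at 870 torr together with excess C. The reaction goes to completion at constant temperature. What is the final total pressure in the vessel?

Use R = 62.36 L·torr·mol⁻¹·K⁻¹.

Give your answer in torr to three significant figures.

1740 torr

Since T and V are fixed, P_final/P_initial = n_final/n_initial = 2/1.
P_final = (2/1) × 870 = 1740 torr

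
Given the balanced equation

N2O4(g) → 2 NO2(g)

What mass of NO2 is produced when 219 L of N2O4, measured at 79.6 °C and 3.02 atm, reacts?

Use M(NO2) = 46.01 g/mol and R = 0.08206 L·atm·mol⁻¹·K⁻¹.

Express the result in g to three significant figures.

n(N2O4) = PV/RT = (3.02 × 219) / (0.08206 × 352.75) = 22.85 mol
n(NO2) = (2/1) × 22.85 = 45.70 mol
m(NO2) = 45.70 × 46.01 = 2103 g

2100 g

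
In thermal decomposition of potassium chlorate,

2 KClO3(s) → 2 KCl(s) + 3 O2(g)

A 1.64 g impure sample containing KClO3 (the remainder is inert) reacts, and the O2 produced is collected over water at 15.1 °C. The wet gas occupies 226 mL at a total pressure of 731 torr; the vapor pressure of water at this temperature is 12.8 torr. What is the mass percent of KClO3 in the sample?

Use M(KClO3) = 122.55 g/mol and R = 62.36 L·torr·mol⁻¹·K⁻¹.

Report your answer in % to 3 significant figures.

P(O2) = 731 − 12.8 = 718.2 torr
n(O2) = PV/RT = (718.2 × 0.2260) / (62.36 × 288.25) = 0.009030 mol
n(KClO3) = (2/3) × 0.009030 = 0.006020 mol
m(KClO3) = 0.006020 × 122.55 = 0.7378 g
%KClO3 = 0.7378 / 1.64 × 100 = 44.99%

45.0 %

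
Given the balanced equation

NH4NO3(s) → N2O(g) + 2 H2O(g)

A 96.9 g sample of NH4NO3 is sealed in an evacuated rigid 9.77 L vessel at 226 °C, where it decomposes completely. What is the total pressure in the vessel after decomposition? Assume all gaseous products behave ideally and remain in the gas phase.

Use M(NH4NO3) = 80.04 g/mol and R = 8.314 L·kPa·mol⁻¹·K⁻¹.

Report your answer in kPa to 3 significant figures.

n(NH4NO3) = 96.9 / 80.04 = 1.211 mol
n(gas produced) = (3/1) × 1.211 = 3.633 mol
P = nRT/V = 3.633 × 8.314 × 499.15 / 9.77 = 1543 kPa

1540 kPa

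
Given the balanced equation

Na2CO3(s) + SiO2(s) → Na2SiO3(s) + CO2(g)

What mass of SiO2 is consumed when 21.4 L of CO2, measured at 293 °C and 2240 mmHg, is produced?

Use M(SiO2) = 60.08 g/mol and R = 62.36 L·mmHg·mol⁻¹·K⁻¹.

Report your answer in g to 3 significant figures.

81.6 g

n(CO2) = PV/RT = (2240 × 21.4) / (62.36 × 566.15) = 1.358 mol
n(SiO2) = (1/1) × 1.358 = 1.358 mol
m(SiO2) = 1.358 × 60.08 = 81.59 g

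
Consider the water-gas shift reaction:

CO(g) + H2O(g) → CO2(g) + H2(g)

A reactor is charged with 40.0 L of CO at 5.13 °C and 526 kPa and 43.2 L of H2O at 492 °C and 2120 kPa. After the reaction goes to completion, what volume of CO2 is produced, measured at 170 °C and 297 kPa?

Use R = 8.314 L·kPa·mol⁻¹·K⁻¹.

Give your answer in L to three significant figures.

n(CO) = PV/RT = (526 × 40.0) / (8.314 × 278.28) = 9.094 mol
n(H2O) = PV/RT = (2120 × 43.2) / (8.314 × 765.15) = 14.40 mol
For 9.094 mol CO, stoichiometry requires (1/1) × 9.094 = 9.094 mol H2O; 14.40 mol is available, so CO is limiting.
n(CO2) = (1/1) × 9.094 = 9.094 mol
V(CO2) = nRT/P = 9.094 × 8.314 × 443.15 / 297 = 112.8 L

113 L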